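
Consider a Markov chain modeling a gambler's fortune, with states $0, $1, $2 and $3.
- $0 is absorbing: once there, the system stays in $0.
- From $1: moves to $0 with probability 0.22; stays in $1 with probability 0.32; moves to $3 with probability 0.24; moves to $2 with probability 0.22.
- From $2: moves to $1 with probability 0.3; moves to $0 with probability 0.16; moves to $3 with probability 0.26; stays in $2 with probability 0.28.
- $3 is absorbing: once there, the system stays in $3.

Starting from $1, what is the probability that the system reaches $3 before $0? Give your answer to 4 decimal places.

0.5430

Let h(s) be the probability of absorption at $3 starting from transient state s. Then h($3) = 1 and h($0) = 0. By first-step analysis:
h($1) = 0.22·0 + 0.32·h($1) + 0.22·h($2) + 0.24·1
h($2) = 0.16·0 + 0.3·h($1) + 0.28·h($2) + 0.26·1
Solving: h($1) = 0.5430, h($2) = 0.5873.
Starting from $1, the probability is 0.5430.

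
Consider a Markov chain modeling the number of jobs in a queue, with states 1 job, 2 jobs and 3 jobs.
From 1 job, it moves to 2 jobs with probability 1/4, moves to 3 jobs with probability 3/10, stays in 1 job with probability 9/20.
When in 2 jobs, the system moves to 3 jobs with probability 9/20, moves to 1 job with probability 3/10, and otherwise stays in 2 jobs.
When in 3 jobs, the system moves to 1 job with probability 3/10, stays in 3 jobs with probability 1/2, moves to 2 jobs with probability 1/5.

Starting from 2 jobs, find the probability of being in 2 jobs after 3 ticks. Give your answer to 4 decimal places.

Propagate the distribution vector 3 ticks from 2 jobs.
After 0 ticks: (0.0000, 1.0000, 0.0000)
After 1 tick: (0.3000, 0.2500, 0.4500)
After 2 ticks: (0.3450, 0.2275, 0.4275)
After 3 ticks: (0.3518, 0.2286, 0.4196)
P(in 2 jobs after 3 ticks) = 0.2286

0.2286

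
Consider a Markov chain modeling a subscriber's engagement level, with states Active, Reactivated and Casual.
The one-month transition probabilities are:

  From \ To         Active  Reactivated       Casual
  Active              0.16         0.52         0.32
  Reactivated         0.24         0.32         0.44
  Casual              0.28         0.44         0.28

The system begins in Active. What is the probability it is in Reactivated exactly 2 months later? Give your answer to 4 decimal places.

0.3904

Sum over the intermediate state after 1 month:
P = P(Active→Active)·P(Active→Reactivated) + P(Active→Reactivated)·P(Reactivated→Reactivated) + P(Active→Casual)·P(Casual→Reactivated)
  = 0.16×0.52 + 0.52×0.32 + 0.32×0.44
  = 0.0832 + 0.1664 + 0.1408 = 0.3904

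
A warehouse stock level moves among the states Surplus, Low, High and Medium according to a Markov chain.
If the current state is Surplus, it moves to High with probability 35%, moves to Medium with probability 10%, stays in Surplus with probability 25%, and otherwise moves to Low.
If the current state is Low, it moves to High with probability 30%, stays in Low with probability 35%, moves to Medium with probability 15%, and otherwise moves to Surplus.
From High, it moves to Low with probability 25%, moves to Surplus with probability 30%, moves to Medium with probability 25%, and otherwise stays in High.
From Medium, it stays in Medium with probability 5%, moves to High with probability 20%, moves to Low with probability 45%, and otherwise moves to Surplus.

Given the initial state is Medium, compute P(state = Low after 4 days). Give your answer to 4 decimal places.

0.3256

Propagate the distribution vector 4 days from Medium.
After 0 days: (0.0000, 0.0000, 0.0000, 1.0000)
After 1 day: (0.3000, 0.4500, 0.2000, 0.0500)
After 2 days: (0.2400, 0.3200, 0.2900, 0.1500)
After 3 days: (0.2560, 0.3240, 0.2680, 0.1520)
After 4 days: (0.2548, 0.3256, 0.2708, 0.1488)
P(in Low after 4 days) = 0.3256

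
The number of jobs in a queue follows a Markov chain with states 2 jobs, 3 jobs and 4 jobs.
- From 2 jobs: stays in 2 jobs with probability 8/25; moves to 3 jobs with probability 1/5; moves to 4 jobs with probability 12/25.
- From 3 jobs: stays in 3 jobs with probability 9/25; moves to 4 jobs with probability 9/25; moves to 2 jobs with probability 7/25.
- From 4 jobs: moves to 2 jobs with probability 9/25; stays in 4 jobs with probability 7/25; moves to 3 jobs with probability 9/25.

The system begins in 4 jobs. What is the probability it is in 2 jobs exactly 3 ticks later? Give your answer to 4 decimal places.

Propagate the distribution vector 3 ticks from 4 jobs.
After 0 ticks: (0.0000, 0.0000, 1.0000)
After 1 tick: (0.3600, 0.3600, 0.2800)
After 2 ticks: (0.3168, 0.3024, 0.3808)
After 3 ticks: (0.3231, 0.3093, 0.3676)
P(in 2 jobs after 3 ticks) = 0.3231

0.3231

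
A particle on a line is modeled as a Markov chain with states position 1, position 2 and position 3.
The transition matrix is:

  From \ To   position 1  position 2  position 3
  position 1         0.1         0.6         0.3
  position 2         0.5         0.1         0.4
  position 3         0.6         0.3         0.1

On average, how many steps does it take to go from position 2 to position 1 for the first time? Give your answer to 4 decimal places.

1.8841

Let t(s) be the expected number of steps to first reach position 1 from state s, with t(position 1) = 0. Conditioning on the first step:
t(position 2) = 1 + 0.1·t(position 2) + 0.4·t(position 3)
t(position 3) = 1 + 0.3·t(position 2) + 0.1·t(position 3)
Solving: t(position 2) = 1.8841, t(position 3) = 1.7391.
Expected steps from position 2 to position 1: 1.8841.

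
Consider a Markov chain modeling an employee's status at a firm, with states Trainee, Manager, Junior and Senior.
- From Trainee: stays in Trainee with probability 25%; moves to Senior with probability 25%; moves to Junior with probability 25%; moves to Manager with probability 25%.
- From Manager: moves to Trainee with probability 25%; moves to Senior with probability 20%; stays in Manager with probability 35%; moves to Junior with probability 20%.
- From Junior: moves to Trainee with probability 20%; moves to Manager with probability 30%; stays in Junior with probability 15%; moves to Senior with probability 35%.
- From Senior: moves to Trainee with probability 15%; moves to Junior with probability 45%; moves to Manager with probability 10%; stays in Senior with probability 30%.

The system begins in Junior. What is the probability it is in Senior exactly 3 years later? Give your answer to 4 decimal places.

0.2806

Propagate the distribution vector 3 years from Junior.
After 0 years: (0.0000, 0.0000, 1.0000, 0.0000)
After 1 year: (0.2000, 0.3000, 0.1500, 0.3500)
After 2 years: (0.2075, 0.2350, 0.2900, 0.2675)
After 3 years: (0.2088, 0.2479, 0.2628, 0.2806)
P(in Senior after 3 years) = 0.2806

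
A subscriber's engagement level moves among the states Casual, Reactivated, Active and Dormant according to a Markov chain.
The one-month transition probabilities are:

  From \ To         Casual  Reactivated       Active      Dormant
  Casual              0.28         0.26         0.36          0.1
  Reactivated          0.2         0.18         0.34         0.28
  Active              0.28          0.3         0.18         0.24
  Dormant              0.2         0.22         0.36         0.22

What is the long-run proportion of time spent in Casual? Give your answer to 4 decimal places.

0.2436

Let the stationary distribution be π with π = πP and π_1 + π_2 + π_3 + π_4 = 1.
π_1 = 0.28·π_1 + 0.2·π_2 + 0.28·π_3 + 0.2·π_4
π_2 = 0.26·π_1 + 0.18·π_2 + 0.3·π_3 + 0.22·π_4
π_3 = 0.36·π_1 + 0.34·π_2 + 0.18·π_3 + 0.36·π_4
Solving with the normalization constraint gives π = (0.2436, 0.2441, 0.3009, 0.2114).
So the stationary probability of Casual is 0.2436.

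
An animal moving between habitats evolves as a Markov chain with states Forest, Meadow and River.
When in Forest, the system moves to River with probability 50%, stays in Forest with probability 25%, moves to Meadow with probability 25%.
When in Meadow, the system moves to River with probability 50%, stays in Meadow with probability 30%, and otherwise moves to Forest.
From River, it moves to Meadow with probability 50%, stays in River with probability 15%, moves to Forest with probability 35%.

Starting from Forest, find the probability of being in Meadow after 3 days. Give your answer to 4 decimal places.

0.3506

Propagate the distribution vector 3 days from Forest.
After 0 days: (1.0000, 0.0000, 0.0000)
After 1 day: (0.2500, 0.2500, 0.5000)
After 2 days: (0.2875, 0.3875, 0.3250)
After 3 days: (0.2631, 0.3506, 0.3863)
P(in Meadow after 3 days) = 0.3506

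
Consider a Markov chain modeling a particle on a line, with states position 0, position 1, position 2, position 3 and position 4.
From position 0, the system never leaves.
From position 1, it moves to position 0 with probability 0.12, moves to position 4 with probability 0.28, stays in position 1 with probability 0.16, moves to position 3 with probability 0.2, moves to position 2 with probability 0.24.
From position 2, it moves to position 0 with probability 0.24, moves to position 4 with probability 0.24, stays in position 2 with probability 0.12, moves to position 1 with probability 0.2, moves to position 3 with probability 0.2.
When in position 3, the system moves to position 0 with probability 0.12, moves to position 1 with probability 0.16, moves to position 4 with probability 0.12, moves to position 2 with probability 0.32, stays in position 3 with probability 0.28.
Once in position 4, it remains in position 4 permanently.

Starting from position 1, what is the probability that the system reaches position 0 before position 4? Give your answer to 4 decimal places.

0.3847

Let h(s) be the probability of absorption at position 0 starting from transient state s. Then h(position 0) = 1 and h(position 4) = 0. By first-step analysis:
h(position 1) = 0.12·1 + 0.16·h(position 1) + 0.24·h(position 2) + 0.2·h(position 3) + 0.28·0
h(position 2) = 0.24·1 + 0.2·h(position 1) + 0.12·h(position 2) + 0.2·h(position 3) + 0.24·0
h(position 3) = 0.12·1 + 0.16·h(position 1) + 0.32·h(position 2) + 0.28·h(position 3) + 0.12·0
Solving: h(position 1) = 0.3847, h(position 2) = 0.4644, h(position 3) = 0.4585.
Starting from position 1, the probability is 0.3847.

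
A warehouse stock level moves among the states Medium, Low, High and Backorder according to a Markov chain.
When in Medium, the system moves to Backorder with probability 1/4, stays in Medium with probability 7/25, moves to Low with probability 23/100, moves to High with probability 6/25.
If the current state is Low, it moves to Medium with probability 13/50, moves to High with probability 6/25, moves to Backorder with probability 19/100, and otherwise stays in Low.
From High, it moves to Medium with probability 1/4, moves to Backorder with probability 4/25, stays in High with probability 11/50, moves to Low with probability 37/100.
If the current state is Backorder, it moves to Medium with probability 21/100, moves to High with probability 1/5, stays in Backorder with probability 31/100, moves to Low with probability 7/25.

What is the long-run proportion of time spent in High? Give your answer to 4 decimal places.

Let the stationary distribution be π with π = πP and π_1 + π_2 + π_3 + π_4 = 1.
π_1 = 0.28·π_1 + 0.26·π_2 + 0.25·π_3 + 0.21·π_4
π_2 = 0.23·π_1 + 0.31·π_2 + 0.37·π_3 + 0.28·π_4
π_3 = 0.24·π_1 + 0.24·π_2 + 0.22·π_3 + 0.2·π_4
Solving with the normalization constraint gives π = (0.2515, 0.2967, 0.2265, 0.2253).
So the stationary probability of High is 0.2265.

0.2265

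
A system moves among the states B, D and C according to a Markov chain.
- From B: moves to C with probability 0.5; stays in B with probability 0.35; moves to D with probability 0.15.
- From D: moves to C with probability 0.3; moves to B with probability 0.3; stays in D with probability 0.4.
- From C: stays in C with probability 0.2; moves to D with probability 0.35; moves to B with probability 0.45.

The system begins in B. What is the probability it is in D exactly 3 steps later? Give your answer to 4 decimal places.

Propagate the distribution vector 3 steps from B.
After 0 steps: (1.0000, 0.0000, 0.0000)
After 1 step: (0.3500, 0.1500, 0.5000)
After 2 steps: (0.3925, 0.2875, 0.3200)
After 3 steps: (0.3676, 0.2859, 0.3465)
P(in D after 3 steps) = 0.2859

0.2859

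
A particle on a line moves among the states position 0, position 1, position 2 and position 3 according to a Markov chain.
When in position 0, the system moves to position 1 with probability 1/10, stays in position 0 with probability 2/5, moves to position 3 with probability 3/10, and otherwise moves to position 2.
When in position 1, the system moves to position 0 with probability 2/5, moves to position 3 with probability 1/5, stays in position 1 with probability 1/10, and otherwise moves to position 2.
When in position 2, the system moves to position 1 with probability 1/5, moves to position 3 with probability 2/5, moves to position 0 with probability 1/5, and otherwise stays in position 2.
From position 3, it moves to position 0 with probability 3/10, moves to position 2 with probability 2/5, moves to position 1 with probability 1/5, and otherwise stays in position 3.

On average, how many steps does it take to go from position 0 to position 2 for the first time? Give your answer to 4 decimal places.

Let t(s) be the expected number of steps to first reach position 2 from state s, with t(position 2) = 0. Conditioning on the first step:
t(position 0) = 1 + 0.4·t(position 0) + 0.1·t(position 1) + 0.3·t(position 3)
t(position 1) = 1 + 0.4·t(position 0) + 0.1·t(position 1) + 0.2·t(position 3)
t(position 3) = 1 + 0.3·t(position 0) + 0.2·t(position 1) + 0.1·t(position 3)
Solving: t(position 0) = 3.8413, t(position 1) = 3.5238, t(position 3) = 3.1746.
Expected steps from position 0 to position 2: 3.8413.

3.8413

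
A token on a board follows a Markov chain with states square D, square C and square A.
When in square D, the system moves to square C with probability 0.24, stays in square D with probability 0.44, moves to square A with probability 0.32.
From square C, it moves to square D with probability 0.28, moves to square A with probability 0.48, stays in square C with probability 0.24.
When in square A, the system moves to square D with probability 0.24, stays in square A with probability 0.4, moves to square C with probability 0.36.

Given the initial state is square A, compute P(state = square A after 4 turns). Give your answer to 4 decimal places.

Propagate the distribution vector 4 turns from square A.
After 0 turns: (0.0000, 0.0000, 1.0000)
After 1 turn: (0.2400, 0.3600, 0.4000)
After 2 turns: (0.3024, 0.2880, 0.4096)
After 3 turns: (0.3120, 0.2892, 0.3988)
After 4 turns: (0.3140, 0.2879, 0.3982)
P(in square A after 4 turns) = 0.3982

0.3982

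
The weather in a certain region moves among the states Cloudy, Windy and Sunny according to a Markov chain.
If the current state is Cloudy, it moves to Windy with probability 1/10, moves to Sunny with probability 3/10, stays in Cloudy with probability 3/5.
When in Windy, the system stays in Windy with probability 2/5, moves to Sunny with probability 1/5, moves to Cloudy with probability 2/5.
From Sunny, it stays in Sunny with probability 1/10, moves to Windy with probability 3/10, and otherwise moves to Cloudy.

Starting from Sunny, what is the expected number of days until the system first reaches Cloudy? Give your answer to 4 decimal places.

Let t(s) be the expected number of days to first reach Cloudy from state s, with t(Cloudy) = 0. Conditioning on the first day:
t(Windy) = 1 + 0.4·t(Windy) + 0.2·t(Sunny)
t(Sunny) = 1 + 0.3·t(Windy) + 0.1·t(Sunny)
Solving: t(Windy) = 2.2917, t(Sunny) = 1.8750.
Expected days from Sunny to Cloudy: 1.8750.

1.8750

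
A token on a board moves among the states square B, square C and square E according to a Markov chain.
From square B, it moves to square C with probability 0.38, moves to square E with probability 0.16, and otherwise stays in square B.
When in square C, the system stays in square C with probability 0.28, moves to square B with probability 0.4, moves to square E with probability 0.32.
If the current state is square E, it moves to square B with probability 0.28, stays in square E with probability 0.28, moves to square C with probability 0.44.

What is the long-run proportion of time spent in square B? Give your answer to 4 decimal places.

Let the stationary distribution be π with π = πP and π_1 + π_2 + π_3 = 1.
π_1 = 0.46·π_1 + 0.4·π_2 + 0.28·π_3
π_2 = 0.38·π_1 + 0.28·π_2 + 0.44·π_3
Solving with the normalization constraint gives π = (0.3940, 0.3589, 0.2471).
So the stationary probability of square B is 0.3940.

0.3940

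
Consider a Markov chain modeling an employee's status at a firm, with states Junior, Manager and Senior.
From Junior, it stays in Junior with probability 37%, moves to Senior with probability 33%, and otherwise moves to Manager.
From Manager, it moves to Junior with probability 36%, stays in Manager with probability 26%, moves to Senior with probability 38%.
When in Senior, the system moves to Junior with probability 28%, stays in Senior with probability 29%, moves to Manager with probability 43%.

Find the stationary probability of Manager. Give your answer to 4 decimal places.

Let the stationary distribution be π with π = πP and π_1 + π_2 + π_3 = 1.
π_1 = 0.37·π_1 + 0.36·π_2 + 0.28·π_3
π_2 = 0.3·π_1 + 0.26·π_2 + 0.43·π_3
Solving with the normalization constraint gives π = (0.3367, 0.3301, 0.3332).
So the stationary probability of Manager is 0.3301.

0.3301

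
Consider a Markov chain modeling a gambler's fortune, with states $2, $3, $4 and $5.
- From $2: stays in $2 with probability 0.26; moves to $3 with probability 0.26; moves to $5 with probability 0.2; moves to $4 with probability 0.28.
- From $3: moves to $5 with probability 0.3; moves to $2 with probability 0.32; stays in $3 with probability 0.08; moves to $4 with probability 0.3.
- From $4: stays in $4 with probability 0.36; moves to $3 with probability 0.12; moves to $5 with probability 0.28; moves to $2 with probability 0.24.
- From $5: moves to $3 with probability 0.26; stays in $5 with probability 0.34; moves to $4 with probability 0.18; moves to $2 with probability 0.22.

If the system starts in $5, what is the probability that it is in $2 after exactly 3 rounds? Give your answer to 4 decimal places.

0.2544

Propagate the distribution vector 3 rounds from $5.
After 0 rounds: (0.0000, 0.0000, 0.0000, 1.0000)
After 1 round: (0.2200, 0.2600, 0.1800, 0.3400)
After 2 rounds: (0.2584, 0.1880, 0.2656, 0.2880)
After 3 rounds: (0.2544, 0.1890, 0.2762, 0.2804)
P(in $2 after 3 rounds) = 0.2544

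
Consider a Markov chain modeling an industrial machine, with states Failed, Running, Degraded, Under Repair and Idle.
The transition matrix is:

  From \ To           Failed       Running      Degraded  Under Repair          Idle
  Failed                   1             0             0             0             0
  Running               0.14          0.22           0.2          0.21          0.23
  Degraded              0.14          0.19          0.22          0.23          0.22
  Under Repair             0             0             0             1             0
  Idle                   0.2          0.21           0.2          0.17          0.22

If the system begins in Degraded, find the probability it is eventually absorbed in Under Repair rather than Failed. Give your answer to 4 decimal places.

0.5811

Let h(s) be the probability of absorption at Under Repair starting from transient state s. Then h(Under Repair) = 1 and h(Failed) = 0. By first-step analysis:
h(Running) = 0.14·0 + 0.22·h(Running) + 0.2·h(Degraded) + 0.21·1 + 0.23·h(Idle)
h(Degraded) = 0.14·0 + 0.19·h(Running) + 0.22·h(Degraded) + 0.23·1 + 0.22·h(Idle)
h(Idle) = 0.2·0 + 0.21·h(Running) + 0.2·h(Degraded) + 0.17·1 + 0.22·h(Idle)
Solving: h(Running) = 0.5718, h(Degraded) = 0.5811, h(Idle) = 0.5209.
Starting from Degraded, the probability is 0.5811.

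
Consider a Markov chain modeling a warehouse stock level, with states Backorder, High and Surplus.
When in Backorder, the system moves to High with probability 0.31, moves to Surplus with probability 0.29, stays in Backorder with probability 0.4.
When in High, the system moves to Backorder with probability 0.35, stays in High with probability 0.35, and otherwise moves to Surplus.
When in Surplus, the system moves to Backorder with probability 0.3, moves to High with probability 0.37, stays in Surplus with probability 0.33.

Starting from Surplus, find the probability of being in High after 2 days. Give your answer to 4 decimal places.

0.3446

Sum over the intermediate state after 1 day:
P = P(Surplus→Backorder)·P(Backorder→High) + P(Surplus→High)·P(High→High) + P(Surplus→Surplus)·P(Surplus→High)
  = 0.3×0.31 + 0.37×0.35 + 0.33×0.37
  = 0.0930 + 0.1295 + 0.1221 = 0.3446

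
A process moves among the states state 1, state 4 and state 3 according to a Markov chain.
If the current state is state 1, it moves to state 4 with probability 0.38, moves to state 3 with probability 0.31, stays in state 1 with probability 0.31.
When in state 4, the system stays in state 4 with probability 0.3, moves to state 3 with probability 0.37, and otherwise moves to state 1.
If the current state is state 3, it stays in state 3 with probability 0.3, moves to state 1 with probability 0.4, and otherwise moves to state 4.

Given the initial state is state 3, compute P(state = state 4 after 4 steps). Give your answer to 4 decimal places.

0.3277

Propagate the distribution vector 4 steps from state 3.
After 0 steps: (0.0000, 0.0000, 1.0000)
After 1 step: (0.4000, 0.3000, 0.3000)
After 2 steps: (0.3430, 0.3320, 0.3250)
After 3 steps: (0.3459, 0.3274, 0.3267)
After 4 steps: (0.3459, 0.3277, 0.3264)
P(in state 4 after 4 steps) = 0.3277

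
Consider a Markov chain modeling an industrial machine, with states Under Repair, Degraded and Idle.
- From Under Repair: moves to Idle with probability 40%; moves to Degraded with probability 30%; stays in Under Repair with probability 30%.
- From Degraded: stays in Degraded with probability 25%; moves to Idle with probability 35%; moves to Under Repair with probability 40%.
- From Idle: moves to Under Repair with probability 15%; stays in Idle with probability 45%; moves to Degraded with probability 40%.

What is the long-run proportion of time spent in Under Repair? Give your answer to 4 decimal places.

Let the stationary distribution be π with π = πP and π_1 + π_2 + π_3 = 1.
π_1 = 0.3·π_1 + 0.4·π_2 + 0.15·π_3
π_2 = 0.3·π_1 + 0.25·π_2 + 0.4·π_3
Solving with the normalization constraint gives π = (0.2718, 0.3242, 0.4040).
So the stationary probability of Under Repair is 0.2718.

0.2718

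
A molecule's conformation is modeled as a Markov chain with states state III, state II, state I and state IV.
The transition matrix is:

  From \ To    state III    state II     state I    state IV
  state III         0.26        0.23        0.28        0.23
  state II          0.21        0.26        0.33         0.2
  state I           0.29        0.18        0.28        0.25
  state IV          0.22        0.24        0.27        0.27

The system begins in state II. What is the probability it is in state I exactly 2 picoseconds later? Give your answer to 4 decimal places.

Propagate the distribution vector 2 picoseconds from state II.
After 0 picoseconds: (0.0000, 1.0000, 0.0000, 0.0000)
After 1 picosecond: (0.2100, 0.2600, 0.3300, 0.2000)
After 2 picoseconds: (0.2489, 0.2233, 0.2910, 0.2368)
P(in state I after 2 picoseconds) = 0.2910

0.2910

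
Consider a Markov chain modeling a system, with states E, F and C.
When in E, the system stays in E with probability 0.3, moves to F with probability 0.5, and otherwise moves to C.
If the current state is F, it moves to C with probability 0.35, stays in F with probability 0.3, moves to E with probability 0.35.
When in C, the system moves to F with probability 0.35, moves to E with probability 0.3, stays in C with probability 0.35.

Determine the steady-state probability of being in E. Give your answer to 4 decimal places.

Let the stationary distribution be π with π = πP and π_1 + π_2 + π_3 = 1.
π_1 = 0.3·π_1 + 0.35·π_2 + 0.3·π_3
π_2 = 0.5·π_1 + 0.3·π_2 + 0.35·π_3
Solving with the normalization constraint gives π = (0.3189, 0.3789, 0.3022).
So the stationary probability of E is 0.3189.

0.3189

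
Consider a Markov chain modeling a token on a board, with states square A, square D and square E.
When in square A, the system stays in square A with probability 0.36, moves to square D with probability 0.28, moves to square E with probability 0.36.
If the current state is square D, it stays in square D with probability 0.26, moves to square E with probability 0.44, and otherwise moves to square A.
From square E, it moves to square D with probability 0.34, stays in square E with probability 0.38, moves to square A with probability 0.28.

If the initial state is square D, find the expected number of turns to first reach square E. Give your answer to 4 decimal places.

Let t(s) be the expected number of turns to first reach square E from state s, with t(square E) = 0. Conditioning on the first turn:
t(square A) = 1 + 0.36·t(square A) + 0.28·t(square D)
t(square D) = 1 + 0.3·t(square A) + 0.26·t(square D)
Solving: t(square A) = 2.6181, t(square D) = 2.4127.
Expected turns from square D to square E: 2.4127.

2.4127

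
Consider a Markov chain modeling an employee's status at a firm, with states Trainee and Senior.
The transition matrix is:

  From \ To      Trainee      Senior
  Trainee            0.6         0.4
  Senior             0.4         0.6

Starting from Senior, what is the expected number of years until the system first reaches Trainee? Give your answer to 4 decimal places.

Let t(s) be the expected number of years to first reach Trainee from state s, with t(Trainee) = 0. Conditioning on the first year:
t(Senior) = 1 + 0.6·t(Senior)
Solving: t(Senior) = 2.5000.
Expected years from Senior to Trainee: 2.5000.

2.5000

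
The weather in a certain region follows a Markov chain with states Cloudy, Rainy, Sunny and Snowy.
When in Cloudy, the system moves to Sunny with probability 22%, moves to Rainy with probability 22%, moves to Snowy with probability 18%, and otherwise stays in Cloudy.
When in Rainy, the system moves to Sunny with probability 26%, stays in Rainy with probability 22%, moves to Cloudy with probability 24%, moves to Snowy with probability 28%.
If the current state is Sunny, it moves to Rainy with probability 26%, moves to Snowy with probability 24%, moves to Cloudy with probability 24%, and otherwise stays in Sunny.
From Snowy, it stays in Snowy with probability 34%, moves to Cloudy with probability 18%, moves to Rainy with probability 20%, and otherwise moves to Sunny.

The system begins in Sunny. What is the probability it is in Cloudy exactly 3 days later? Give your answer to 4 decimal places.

0.2607

Propagate the distribution vector 3 days from Sunny.
After 0 days: (0.0000, 0.0000, 1.0000, 0.0000)
After 1 day: (0.2400, 0.2600, 0.2600, 0.2400)
After 2 days: (0.2592, 0.2256, 0.2552, 0.2600)
After 3 days: (0.2607, 0.2250, 0.2548, 0.2595)
P(in Cloudy after 3 days) = 0.2607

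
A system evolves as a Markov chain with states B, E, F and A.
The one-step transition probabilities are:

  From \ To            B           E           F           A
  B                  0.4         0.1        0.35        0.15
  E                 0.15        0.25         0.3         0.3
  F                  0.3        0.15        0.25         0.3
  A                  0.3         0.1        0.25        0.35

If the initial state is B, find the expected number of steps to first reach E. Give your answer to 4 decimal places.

8.7105

Let t(s) be the expected number of steps to first reach E from state s, with t(E) = 0. Conditioning on the first step:
t(B) = 1 + 0.4·t(B) + 0.35·t(F) + 0.15·t(A)
t(F) = 1 + 0.3·t(B) + 0.25·t(F) + 0.3·t(A)
t(A) = 1 + 0.3·t(B) + 0.25·t(F) + 0.35·t(A)
Solving: t(B) = 8.7105, t(F) = 8.3212, t(A) = 8.7591.
Expected steps from B to E: 8.7105.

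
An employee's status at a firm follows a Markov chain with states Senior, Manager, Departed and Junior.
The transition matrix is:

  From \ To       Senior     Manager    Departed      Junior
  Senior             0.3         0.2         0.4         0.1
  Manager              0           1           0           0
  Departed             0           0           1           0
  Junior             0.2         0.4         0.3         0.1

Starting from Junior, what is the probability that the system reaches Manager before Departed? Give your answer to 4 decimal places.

Let h(s) be the probability of absorption at Manager starting from transient state s. Then h(Manager) = 1 and h(Departed) = 0. By first-step analysis:
h(Senior) = 0.3·h(Senior) + 0.2·1 + 0.4·0 + 0.1·h(Junior)
h(Junior) = 0.2·h(Senior) + 0.4·1 + 0.3·0 + 0.1·h(Junior)
Solving: h(Senior) = 0.3607, h(Junior) = 0.5246.
Starting from Junior, the probability is 0.5246.

0.5246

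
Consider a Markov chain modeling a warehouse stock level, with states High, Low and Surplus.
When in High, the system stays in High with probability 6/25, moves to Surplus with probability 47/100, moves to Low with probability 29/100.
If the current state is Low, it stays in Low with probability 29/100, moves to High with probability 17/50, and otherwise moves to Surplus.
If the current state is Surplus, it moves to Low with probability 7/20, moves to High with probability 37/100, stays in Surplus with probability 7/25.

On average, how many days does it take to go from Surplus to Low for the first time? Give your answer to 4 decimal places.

Let t(s) be the expected number of days to first reach Low from state s, with t(Low) = 0. Conditioning on the first day:
t(High) = 1 + 0.24·t(High) + 0.47·t(Surplus)
t(Surplus) = 1 + 0.37·t(High) + 0.28·t(Surplus)
Solving: t(High) = 3.1878, t(Surplus) = 3.0271.
Expected days from Surplus to Low: 3.0271.

3.0271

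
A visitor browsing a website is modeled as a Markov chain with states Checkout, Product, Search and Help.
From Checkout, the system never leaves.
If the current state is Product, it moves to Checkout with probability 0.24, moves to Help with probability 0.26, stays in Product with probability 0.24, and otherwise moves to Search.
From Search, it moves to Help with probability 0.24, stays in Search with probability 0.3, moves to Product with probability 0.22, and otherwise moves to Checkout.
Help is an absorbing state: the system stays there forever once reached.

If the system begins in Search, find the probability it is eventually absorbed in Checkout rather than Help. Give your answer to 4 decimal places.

Let h(s) be the probability of absorption at Checkout starting from transient state s. Then h(Checkout) = 1 and h(Help) = 0. By first-step analysis:
h(Product) = 0.24·1 + 0.24·h(Product) + 0.26·h(Search) + 0.26·0
h(Search) = 0.24·1 + 0.22·h(Product) + 0.3·h(Search) + 0.24·0
Solving: h(Product) = 0.4853, h(Search) = 0.4954.
Starting from Search, the probability is 0.4954.

0.4954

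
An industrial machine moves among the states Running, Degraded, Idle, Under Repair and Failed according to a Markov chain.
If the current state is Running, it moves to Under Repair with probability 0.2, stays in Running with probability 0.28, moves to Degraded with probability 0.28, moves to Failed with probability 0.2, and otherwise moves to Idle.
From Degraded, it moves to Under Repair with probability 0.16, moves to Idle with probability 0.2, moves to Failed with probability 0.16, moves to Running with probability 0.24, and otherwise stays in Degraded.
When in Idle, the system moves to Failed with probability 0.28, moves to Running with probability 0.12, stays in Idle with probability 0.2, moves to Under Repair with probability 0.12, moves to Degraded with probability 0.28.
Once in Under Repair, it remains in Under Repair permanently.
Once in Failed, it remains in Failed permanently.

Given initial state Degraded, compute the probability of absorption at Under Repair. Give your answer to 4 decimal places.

Let h(s) be the probability of absorption at Under Repair starting from transient state s. Then h(Under Repair) = 1 and h(Failed) = 0. By first-step analysis:
h(Running) = 0.28·h(Running) + 0.28·h(Degraded) + 0.04·h(Idle) + 0.2·1 + 0.2·0
h(Degraded) = 0.24·h(Running) + 0.24·h(Degraded) + 0.2·h(Idle) + 0.16·1 + 0.16·0
h(Idle) = 0.12·h(Running) + 0.28·h(Degraded) + 0.2·h(Idle) + 0.12·1 + 0.28·0
Solving: h(Running) = 0.4791, h(Degraded) = 0.4628, h(Idle) = 0.3839.
Starting from Degraded, the probability is 0.4628.

0.4628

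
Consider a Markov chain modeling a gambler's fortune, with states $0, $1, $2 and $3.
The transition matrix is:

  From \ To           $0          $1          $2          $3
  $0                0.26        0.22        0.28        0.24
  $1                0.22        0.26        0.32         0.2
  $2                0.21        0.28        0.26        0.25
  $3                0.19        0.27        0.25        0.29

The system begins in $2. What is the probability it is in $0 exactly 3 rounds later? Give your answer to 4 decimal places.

0.2186

Propagate the distribution vector 3 rounds from $2.
After 0 rounds: (0.0000, 0.0000, 1.0000, 0.0000)
After 1 round: (0.2100, 0.2800, 0.2600, 0.2500)
After 2 rounds: (0.2183, 0.2593, 0.2785, 0.2439)
After 3 rounds: (0.2186, 0.2593, 0.2775, 0.2446)
P(in $0 after 3 rounds) = 0.2186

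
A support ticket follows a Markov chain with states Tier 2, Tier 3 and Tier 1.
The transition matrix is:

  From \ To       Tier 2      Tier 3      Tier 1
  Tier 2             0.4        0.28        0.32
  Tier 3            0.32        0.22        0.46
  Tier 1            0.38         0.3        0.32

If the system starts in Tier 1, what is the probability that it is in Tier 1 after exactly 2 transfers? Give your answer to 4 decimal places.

0.3620

Sum over the intermediate state after 1 transfer:
P = P(Tier 1→Tier 2)·P(Tier 2→Tier 1) + P(Tier 1→Tier 3)·P(Tier 3→Tier 1) + P(Tier 1→Tier 1)·P(Tier 1→Tier 1)
  = 0.38×0.32 + 0.3×0.46 + 0.32×0.32
  = 0.1216 + 0.1380 + 0.1024 = 0.3620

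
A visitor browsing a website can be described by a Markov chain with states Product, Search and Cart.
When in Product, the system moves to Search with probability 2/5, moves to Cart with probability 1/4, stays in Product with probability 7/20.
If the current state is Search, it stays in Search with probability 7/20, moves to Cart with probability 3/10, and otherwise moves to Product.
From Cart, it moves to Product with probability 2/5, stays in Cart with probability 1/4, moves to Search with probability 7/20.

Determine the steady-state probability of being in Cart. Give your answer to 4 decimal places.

0.2684

Let the stationary distribution be π with π = πP and π_1 + π_2 + π_3 = 1.
π_1 = 0.35·π_1 + 0.35·π_2 + 0.4·π_3
π_2 = 0.4·π_1 + 0.35·π_2 + 0.35·π_3
Solving with the normalization constraint gives π = (0.3634, 0.3682, 0.2684).
So the stationary probability of Cart is 0.2684.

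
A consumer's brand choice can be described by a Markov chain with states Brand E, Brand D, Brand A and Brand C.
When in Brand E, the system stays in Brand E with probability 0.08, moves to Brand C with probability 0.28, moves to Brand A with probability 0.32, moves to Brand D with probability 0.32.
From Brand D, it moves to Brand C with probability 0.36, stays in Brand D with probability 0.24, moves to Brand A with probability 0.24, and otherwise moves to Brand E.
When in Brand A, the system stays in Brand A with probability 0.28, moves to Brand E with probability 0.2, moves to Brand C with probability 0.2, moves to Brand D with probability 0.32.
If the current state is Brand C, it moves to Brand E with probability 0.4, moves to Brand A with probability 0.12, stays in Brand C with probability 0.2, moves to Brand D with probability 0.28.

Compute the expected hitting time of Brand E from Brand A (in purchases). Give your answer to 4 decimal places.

Let t(s) be the expected number of purchases to first reach Brand E from state s, with t(Brand E) = 0. Conditioning on the first purchase:
t(Brand D) = 1 + 0.24·t(Brand D) + 0.24·t(Brand A) + 0.36·t(Brand C)
t(Brand A) = 1 + 0.32·t(Brand D) + 0.28·t(Brand A) + 0.2·t(Brand C)
t(Brand C) = 1 + 0.28·t(Brand D) + 0.12·t(Brand A) + 0.2·t(Brand C)
Solving: t(Brand D) = 4.2379, t(Brand A) = 4.2069, t(Brand C) = 3.3643.
Expected purchases from Brand A to Brand E: 4.2069.

4.2069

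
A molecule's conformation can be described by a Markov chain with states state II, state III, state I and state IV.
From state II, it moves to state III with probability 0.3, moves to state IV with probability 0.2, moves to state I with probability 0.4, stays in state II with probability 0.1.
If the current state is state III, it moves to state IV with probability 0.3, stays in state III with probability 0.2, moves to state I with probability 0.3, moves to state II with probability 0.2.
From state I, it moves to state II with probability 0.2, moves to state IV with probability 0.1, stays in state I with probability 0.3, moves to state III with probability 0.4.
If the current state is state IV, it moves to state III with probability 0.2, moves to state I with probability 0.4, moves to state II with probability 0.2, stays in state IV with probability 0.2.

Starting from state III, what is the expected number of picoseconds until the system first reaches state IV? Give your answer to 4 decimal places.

Let t(s) be the expected number of picoseconds to first reach state IV from state s, with t(state IV) = 0. Conditioning on the first picosecond:
t(state II) = 1 + 0.1·t(state II) + 0.3·t(state III) + 0.4·t(state I)
t(state III) = 1 + 0.2·t(state II) + 0.2·t(state III) + 0.3·t(state I)
t(state I) = 1 + 0.2·t(state II) + 0.4·t(state III) + 0.3·t(state I)
Solving: t(state II) = 5.0833, t(state III) = 4.5833, t(state I) = 5.5000.
Expected picoseconds from state III to state IV: 4.5833.

4.5833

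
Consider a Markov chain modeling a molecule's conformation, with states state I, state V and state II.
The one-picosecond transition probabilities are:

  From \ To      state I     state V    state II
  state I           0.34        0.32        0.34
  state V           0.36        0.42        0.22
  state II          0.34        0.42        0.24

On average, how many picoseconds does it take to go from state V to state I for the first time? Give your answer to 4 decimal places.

Let t(s) be the expected number of picoseconds to first reach state I from state s, with t(state I) = 0. Conditioning on the first picosecond:
t(state V) = 1 + 0.42·t(state V) + 0.22·t(state II)
t(state II) = 1 + 0.42·t(state V) + 0.24·t(state II)
Solving: t(state V) = 2.8129, t(state II) = 2.8703.
Expected picoseconds from state V to state I: 2.8129.

2.8129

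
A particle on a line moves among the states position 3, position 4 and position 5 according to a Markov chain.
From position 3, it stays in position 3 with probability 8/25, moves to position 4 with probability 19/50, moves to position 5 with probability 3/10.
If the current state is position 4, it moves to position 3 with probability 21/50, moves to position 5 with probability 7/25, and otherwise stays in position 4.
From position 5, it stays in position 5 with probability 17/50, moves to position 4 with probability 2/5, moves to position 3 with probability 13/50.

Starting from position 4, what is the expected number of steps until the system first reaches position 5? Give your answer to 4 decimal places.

3.4766

Let t(s) be the expected number of steps to first reach position 5 from state s, with t(position 5) = 0. Conditioning on the first step:
t(position 3) = 1 + 0.32·t(position 3) + 0.38·t(position 4)
t(position 4) = 1 + 0.42·t(position 3) + 0.3·t(position 4)
Solving: t(position 3) = 3.4134, t(position 4) = 3.4766.
Expected steps from position 4 to position 5: 3.4766.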